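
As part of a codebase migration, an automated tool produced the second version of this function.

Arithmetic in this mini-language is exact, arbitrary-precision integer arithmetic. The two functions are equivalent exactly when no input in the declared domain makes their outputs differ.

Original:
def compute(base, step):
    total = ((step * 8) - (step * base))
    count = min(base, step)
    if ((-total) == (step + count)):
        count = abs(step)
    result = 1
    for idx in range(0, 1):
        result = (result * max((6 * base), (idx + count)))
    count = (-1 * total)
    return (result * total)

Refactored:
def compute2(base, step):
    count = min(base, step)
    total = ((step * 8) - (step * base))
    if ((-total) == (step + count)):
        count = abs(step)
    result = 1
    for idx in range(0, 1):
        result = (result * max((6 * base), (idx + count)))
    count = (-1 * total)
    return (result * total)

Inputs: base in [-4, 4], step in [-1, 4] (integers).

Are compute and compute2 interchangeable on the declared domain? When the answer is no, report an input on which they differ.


The two versions differ — the changes include same computation, different form.
As a probe, take base=-3, step=1: compute runs total := 11 | count := -3 | ((-total) == (step + count)): false | result := 1 | iter idx=0: | result := -3 | count := -11 | result -33; compute2 runs count := -3 | total := 11 | ((-total) == (step + count)): false | result := 1 | iter idx=0: | result := -3 | count := -11 | result -33; both end at -33.
Sweeping the whole domain (54 inputs) finds no disagreement.
verdict: equivalent


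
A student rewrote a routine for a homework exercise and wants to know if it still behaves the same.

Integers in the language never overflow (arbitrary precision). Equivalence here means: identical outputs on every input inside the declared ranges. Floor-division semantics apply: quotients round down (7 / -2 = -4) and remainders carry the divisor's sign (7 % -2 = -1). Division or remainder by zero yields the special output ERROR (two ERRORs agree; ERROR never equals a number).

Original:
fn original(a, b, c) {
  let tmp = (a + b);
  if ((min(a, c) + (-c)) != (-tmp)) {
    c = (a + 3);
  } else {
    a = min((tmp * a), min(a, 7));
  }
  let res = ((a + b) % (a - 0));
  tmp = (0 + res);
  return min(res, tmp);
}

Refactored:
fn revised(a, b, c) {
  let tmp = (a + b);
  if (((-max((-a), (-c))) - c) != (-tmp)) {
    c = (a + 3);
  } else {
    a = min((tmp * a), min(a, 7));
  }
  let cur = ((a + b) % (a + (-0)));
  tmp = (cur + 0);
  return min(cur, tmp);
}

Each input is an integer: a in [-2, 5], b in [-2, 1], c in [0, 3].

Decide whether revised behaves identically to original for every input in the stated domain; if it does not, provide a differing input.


The two versions differ — the changes include local variable names differ, and min/max/abs usage differs.
Spot check at a=1, b=0, c=0 — original: tmp becomes 1; next ((min(a, c) + (-c)) != (-tmp)) evaluates to true; next c becomes 4; next res becomes 0; next tmp becomes 0; next final value 0. revised: tmp becomes 1; next (((-max((-a), (-c))) - c) != (-tmp)) evaluates to true; next c becomes 4; next cur becomes 0; next tmp becomes 0; next final value 0. Both give 0.
An exhaustive pass over the 128 declared inputs shows identical outputs.
verdict: equivalent


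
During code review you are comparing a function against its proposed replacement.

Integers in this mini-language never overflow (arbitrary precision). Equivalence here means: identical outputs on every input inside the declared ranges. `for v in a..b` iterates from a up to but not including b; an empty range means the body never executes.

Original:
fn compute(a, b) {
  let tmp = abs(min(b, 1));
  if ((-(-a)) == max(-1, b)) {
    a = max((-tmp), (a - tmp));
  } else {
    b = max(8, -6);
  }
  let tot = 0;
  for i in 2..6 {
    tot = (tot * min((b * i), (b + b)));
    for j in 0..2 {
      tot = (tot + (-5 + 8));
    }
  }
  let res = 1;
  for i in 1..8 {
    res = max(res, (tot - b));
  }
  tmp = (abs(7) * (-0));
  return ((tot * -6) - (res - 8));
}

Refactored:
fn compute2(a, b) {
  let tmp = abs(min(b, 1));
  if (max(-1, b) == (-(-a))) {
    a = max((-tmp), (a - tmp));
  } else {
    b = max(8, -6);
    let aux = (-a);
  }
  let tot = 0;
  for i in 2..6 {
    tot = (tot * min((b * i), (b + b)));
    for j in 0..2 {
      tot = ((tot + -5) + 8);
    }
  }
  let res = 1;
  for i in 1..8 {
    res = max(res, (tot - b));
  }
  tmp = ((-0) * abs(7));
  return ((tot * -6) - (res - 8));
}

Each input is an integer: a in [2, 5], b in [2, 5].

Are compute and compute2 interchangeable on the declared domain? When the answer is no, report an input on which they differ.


The two are interchangeable: statement counts differ, local variable names differ, and every declared input agrees.
Tracing a=2, b=5: compute: tmp := 1 | ((-(-a)) == max(-1, b)): false | b := 8 | tot := 0 | iter i=2: | tot := 0 | iter j=0: | tot := 3 | iter j=1: | tot := 6 | iter i=3: | tot := 96 | iter j=0: | tot := 99 | iter j=1: | tot := 102 | iter i=4: | tot := 1632 | iter j=0: | tot := 1635 | iter j=1: | tot := 1638 | iter i=5: | tot := 26208 | iter j=0: | tot := 26211 | iter j=1: | tot := 26214 | res := 1 | iter i=1: | res := 26206 | iter i=2: | res := 26206 | iter i=3: | res := 26206 | iter i=4: | res := 26206 | iter i=5: | res := 26206 | iter i=6: | res := 26206 | iter i=7: | res := 26206 | tmp := 0 | result -183482 | compute2: tmp := 1 | (max(-1, b) == (-(-a))): false | b := 8 | aux := -2 | tot := 0 | iter i=2: | tot := 0 | iter j=0: | tot := 3 | iter j=1: | tot := 6 | iter i=3: | tot := 96 | iter j=0: | tot := 99 | iter j=1: | tot := 102 | iter i=4: | tot := 1632 | iter j=0: | tot := 1635 | iter j=1: | tot := 1638 | iter i=5: | tot := 26208 | iter j=0: | tot := 26211 | iter j=1: | tot := 26214 | res := 1 | iter i=1: | res := 26206 | iter i=2: | res := 26206 | iter i=3: | res := 26206 | iter i=4: | res := 26206 | iter i=5: | res := 26206 | iter i=6: | res := 26206 | iter i=7: | res := 26206 | tmp := 0 | result -183482 — matching result -183482.
Checked all 16 inputs in the declared domain: the outputs agree on every one.
verdict: equivalent


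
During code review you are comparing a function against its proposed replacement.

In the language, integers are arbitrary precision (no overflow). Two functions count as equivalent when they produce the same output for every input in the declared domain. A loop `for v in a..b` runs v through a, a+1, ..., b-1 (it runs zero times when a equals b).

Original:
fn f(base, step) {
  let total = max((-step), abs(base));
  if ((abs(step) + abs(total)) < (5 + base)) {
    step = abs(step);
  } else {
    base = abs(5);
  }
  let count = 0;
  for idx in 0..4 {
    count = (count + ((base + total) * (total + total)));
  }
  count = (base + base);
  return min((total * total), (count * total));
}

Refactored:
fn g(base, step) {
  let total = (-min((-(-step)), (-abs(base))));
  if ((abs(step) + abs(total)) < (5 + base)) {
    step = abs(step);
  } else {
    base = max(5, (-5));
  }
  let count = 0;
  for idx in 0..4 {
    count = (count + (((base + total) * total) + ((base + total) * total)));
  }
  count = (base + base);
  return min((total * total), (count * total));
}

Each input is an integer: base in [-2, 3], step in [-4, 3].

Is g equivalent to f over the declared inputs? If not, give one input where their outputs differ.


Reading the diff, among the changes: min/max/abs usage differs; constant usage differs; arithmetic usage differs.
As a probe, take base=-1, step=-4: f runs total = 4; ((abs(step) + abs(total)) < (5 + base)) -> false; base = 5; count = 0; [idx=0]; count = 72; [idx=1]; count = 144; [idx=2]; count = 216; [idx=3]; count = 288; count = 10; return 16; g runs total = 4; ((abs(step) + abs(total)) < (5 + base)) -> false; base = 5; count = 0; [idx=0]; count = 72; [idx=1]; count = 144; [idx=2]; count = 216; [idx=3]; count = 288; count = 10; return 16; both end at 16.
Sweeping the whole domain (48 inputs) finds no disagreement.
verdict: equivalent


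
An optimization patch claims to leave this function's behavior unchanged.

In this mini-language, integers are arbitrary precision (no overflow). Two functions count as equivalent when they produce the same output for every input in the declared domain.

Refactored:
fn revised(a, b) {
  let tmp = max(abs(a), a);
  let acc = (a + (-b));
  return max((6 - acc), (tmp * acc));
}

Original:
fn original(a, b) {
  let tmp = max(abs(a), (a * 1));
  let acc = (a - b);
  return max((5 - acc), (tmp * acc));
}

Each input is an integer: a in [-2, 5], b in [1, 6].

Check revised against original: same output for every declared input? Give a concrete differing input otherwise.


Try a=-2, b=1.
original: tmp = 2; acc = -3; return 8
revised: tmp = 2; acc = -3; return 9
8 != 9, so the rewrite changes behavior.
verdict: not equivalent; witness: a=-2, b=1


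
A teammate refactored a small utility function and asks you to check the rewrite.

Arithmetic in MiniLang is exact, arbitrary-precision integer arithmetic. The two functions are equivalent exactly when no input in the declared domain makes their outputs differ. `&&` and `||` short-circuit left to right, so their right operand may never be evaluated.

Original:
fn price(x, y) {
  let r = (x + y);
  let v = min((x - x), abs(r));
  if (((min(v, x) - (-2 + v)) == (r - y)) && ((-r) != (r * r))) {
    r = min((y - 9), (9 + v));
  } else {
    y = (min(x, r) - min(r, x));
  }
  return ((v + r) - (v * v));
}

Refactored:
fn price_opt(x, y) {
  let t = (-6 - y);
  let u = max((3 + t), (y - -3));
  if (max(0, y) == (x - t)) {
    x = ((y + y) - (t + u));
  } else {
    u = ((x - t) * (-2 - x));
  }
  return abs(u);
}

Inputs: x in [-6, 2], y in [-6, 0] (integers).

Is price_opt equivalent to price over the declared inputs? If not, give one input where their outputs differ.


The rewrite breaks on x=-6, y=-6, where the results are -12 and 24.
price: r = -12; v = 0; (((min(v, x) - (-2 + v)) == (r - y)) && ((-r) != (r * r))) -> false; y = 0; return -12
price_opt: t = 0; u = 3; (max(0, y) == (x - t)) -> false; u = -24; return 24
verdict: not equivalent; witness: x=-6, y=-6


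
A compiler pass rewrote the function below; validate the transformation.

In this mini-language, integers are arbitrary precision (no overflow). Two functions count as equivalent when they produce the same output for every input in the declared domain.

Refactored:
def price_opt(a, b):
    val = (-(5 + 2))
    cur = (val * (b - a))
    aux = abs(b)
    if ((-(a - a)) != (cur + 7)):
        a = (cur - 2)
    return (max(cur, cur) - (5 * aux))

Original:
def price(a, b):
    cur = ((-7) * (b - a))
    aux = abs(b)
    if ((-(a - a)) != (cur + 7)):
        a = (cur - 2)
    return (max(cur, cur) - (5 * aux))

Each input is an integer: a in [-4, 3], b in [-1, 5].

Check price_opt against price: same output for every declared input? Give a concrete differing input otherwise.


The two versions differ — the changes include statement counts differ, and arithmetic usage differs, and constant usage differs, and local variable names differ.
As a probe, take a=-1, b=2: price runs cur=-21, then aux=2, then ((-(a - a)) != (cur + 7)) is true, then a=-23, then returns -31; price_opt runs val=-7, then cur=-21, then aux=2, then ((-(a - a)) != (cur + 7)) is true, then a=-23, then returns -31; both end at -31.
Checked all 56 inputs in the declared domain: the outputs agree on every one.
verdict: equivalent


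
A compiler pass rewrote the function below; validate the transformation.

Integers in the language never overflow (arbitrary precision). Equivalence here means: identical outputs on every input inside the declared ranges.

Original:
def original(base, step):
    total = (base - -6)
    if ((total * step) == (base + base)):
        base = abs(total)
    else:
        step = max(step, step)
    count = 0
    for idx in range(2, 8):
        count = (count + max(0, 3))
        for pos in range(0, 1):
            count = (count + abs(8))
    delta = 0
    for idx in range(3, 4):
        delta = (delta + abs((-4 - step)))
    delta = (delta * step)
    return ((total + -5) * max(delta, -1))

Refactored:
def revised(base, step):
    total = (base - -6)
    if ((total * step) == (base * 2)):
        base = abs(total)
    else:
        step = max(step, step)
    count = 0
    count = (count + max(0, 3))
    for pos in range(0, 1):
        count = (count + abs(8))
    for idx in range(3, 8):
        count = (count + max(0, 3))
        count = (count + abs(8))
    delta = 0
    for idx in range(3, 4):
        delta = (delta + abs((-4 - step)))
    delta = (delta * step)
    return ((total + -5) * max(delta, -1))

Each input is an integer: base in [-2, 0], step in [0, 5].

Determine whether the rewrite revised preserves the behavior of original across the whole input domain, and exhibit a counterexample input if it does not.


The two versions differ — the changes include min/max/abs usage differs; also constant usage differs; also statement counts differ; also arithmetic usage differs; also loop structure differs.
One worked example (base=-1, step=1) — original: total=5, then ((total * step) == (base + base)) is false, then step=1, then count=0, then (idx=2), then count=3, then (pos=0), then count=11, then (idx=3), then count=14, then (pos=0), then count=22, then (idx=4), then count=25, then (pos=0), then count=33, then (idx=5), then count=36, then (pos=0), then count=44, then (idx=6), then count=47, then (pos=0), then count=55, then (idx=7), then count=58, then (pos=0), then count=66, then delta=0, then (idx=3), then delta=5, then delta=5, then returns 0; revised: total=5, then ((total * step) == (base * 2)) is false, then step=1, then count=0, then count=3, then (pos=0), then count=11, then (idx=3), then count=14, then count=22, then (idx=4), then count=25, then count=33, then (idx=5), then count=36, then count=44, then (idx=6), then count=47, then count=55, then (idx=7), then count=58, then count=66, then delta=0, then (idx=3), then delta=5, then delta=5, then returns 0; agreement on 0.
Across all 18 domain points the two functions coincide.
verdict: equivalent


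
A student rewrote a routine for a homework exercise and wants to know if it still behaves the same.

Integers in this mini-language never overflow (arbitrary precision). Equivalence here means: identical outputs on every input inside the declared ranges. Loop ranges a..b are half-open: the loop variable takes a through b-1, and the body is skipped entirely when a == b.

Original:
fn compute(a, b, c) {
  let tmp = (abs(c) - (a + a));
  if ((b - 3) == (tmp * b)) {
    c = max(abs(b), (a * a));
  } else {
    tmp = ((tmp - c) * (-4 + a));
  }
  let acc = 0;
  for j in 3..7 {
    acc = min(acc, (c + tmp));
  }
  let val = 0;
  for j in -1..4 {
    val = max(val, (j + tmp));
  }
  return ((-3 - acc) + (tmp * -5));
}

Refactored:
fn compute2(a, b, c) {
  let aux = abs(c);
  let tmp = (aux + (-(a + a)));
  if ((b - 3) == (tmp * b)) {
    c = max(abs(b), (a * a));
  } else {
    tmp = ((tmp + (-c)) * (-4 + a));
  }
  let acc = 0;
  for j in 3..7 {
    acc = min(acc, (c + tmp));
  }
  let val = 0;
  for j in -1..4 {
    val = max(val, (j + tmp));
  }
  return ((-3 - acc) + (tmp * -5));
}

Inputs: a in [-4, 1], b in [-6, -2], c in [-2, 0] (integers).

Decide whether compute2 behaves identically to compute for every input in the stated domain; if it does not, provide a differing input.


The two are interchangeable: local variable names differ; and statement counts differ; and arithmetic usage differs, and every declared input agrees.
As a probe, take a=1, b=-5, c=-2: compute runs tmp = 0; ((b - 3) == (tmp * b)) -> false; tmp = -6; acc = 0; [j=3]; acc = -8; [j=4]; acc = -8; [j=5]; acc = -8; [j=6]; acc = -8; val = 0; [j=-1]; val = 0; [j=0]; val = 0; [j=1]; val = 0; [j=2]; val = 0; [j=3]; val = 0; return 35; compute2 runs aux = 2; tmp = 0; ((b - 3) == (tmp * b)) -> false; tmp = -6; acc = 0; [j=3]; acc = -8; [j=4]; acc = -8; [j=5]; acc = -8; [j=6]; acc = -8; val = 0; [j=-1]; val = 0; [j=0]; val = 0; [j=1]; val = 0; [j=2]; val = 0; [j=3]; val = 0; return 35; both end at 35.
Every one of the 90 inputs gives matching results.
verdict: equivalent


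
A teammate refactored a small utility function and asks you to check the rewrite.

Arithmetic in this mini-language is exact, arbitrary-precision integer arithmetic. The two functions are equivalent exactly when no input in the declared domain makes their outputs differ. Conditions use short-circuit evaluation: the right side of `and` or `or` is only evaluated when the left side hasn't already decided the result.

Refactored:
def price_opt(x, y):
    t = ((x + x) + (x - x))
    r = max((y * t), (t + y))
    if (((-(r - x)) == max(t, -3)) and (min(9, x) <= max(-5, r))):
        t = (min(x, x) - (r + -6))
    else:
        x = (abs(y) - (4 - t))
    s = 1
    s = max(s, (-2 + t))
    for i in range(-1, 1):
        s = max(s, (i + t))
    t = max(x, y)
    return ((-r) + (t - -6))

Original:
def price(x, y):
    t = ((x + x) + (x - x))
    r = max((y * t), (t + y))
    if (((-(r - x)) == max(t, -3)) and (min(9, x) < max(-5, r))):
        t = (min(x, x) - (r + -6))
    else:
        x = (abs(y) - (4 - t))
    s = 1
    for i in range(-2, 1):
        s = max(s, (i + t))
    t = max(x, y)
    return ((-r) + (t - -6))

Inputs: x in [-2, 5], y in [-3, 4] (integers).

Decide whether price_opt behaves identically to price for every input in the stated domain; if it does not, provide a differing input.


Run the pair on x=0, y=-3.
price: t := 0 | r := 0 | (((-(r - x)) == max(t, -3)) and (min(9, x) < max(-5, r))): false | x := -1 | s := 1 | iter i=-2: | s := 1 | iter i=-1: | s := 1 | iter i=0: | s := 1 | t := -1 | result 5
price_opt: t := 0 | r := 0 | (((-(r - x)) == max(t, -3)) and (min(9, x) <= max(-5, r))): true | t := 6 | s := 1 | s := 4 | iter i=-1: | s := 5 | iter i=0: | s := 6 | t := 0 | result 6
5 vs 6 — the two versions disagree here.
verdict: not equivalent; witness: x=0, y=-3


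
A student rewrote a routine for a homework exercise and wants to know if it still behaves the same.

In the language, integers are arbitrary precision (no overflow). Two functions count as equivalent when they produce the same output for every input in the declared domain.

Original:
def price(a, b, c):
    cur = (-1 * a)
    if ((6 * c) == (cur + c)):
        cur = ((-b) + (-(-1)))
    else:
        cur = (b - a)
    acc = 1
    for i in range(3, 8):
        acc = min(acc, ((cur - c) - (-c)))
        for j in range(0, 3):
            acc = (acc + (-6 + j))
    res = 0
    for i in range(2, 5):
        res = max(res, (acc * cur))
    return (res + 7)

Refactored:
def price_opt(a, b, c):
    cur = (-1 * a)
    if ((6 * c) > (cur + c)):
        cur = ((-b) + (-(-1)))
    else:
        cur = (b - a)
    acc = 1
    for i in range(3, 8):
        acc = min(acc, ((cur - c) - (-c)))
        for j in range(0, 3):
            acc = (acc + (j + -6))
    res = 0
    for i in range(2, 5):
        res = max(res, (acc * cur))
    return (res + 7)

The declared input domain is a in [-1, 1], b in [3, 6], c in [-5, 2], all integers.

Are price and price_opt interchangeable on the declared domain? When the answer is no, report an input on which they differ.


Run the pair on a=-1, b=3, c=1.
price: cur becomes 1; next ((6 * c) == (cur + c)) evaluates to false; next cur becomes 4; next acc becomes 1; next at i=3:; next acc becomes 1; next at j=0:; next acc becomes -5; next at j=1:; next acc becomes -10; next at j=2:; next acc becomes -14; next at i=4:; next acc becomes -14; next at j=0:; next acc becomes -20; next at j=1:; next acc becomes -25; next at j=2:; next acc becomes -29; next at i=5:; next acc becomes -29; next at j=0:; next acc becomes -35; next at j=1:; next acc becomes -40; next at j=2:; next acc becomes -44; next at i=6:; next acc becomes -44; next at j=0:; next acc becomes -50; next at j=1:; next acc becomes -55; next at j=2:; next acc becomes -59; next at i=7:; next acc becomes -59; next at j=0:; next acc becomes -65; next at j=1:; next acc becomes -70; next at j=2:; next acc becomes -74; next res becomes 0; next at i=2:; next res becomes 0; next at i=3:; next res becomes 0; next at i=4:; next res becomes 0; next final value 7
price_opt: cur becomes 1; next ((6 * c) > (cur + c)) evaluates to true; next cur becomes -2; next acc becomes 1; next at i=3:; next acc becomes -2; next at j=0:; next acc becomes -8; next at j=1:; next acc becomes -13; next at j=2:; next acc becomes -17; next at i=4:; next acc becomes -17; next at j=0:; next acc becomes -23; next at j=1:; next acc becomes -28; next at j=2:; next acc becomes -32; next at i=5:; next acc becomes -32; next at j=0:; next acc becomes -38; next at j=1:; next acc becomes -43; next at j=2:; next acc becomes -47; next at i=6:; next acc becomes -47; next at j=0:; next acc becomes -53; next at j=1:; next acc becomes -58; next at j=2:; next acc becomes -62; next at i=7:; next acc becomes -62; next at j=0:; next acc becomes -68; next at j=1:; next acc becomes -73; next at j=2:; next acc becomes -77; next res becomes 0; next at i=2:; next res becomes 154; next at i=3:; next res becomes 154; next at i=4:; next res becomes 154; next final value 161
7 != 161, so the rewrite changes behavior.
verdict: not equivalent; witness: a=-1, b=3, c=1


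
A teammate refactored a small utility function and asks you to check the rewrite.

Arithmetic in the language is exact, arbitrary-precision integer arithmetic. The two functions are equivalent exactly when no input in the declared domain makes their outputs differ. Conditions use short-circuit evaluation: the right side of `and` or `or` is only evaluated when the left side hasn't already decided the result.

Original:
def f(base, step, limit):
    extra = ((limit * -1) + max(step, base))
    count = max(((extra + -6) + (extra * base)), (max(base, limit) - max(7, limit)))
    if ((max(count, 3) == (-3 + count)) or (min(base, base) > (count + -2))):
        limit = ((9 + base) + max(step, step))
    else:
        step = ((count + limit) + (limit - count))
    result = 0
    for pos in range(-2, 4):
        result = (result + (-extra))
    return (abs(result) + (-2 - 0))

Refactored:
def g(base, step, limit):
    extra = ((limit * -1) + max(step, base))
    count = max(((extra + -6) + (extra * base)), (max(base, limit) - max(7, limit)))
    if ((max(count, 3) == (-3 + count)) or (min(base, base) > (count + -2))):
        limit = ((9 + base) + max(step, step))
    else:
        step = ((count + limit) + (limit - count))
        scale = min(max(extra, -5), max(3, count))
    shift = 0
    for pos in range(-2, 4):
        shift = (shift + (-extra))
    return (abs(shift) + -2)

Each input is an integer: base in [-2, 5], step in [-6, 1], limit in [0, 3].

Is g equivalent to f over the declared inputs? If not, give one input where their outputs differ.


Equivalent — the differences include constant usage differs, arithmetic usage differs, local variable names differ, statement counts differ, min/max/abs usage differs, yet no declared input distinguishes the two.
Spot check at base=1, step=-6, limit=1 — f: extra := 0 | count := -6 | ((max(count, 3) == (-3 + count)) or (min(base, base) > (count + -2))): true | limit := 4 | result := 0 | iter pos=-2: | result := 0 | iter pos=-1: | result := 0 | iter pos=0: | result := 0 | iter pos=1: | result := 0 | iter pos=2: | result := 0 | iter pos=3: | result := 0 | result -2. g: extra := 0 | count := -6 | ((max(count, 3) == (-3 + count)) or (min(base, base) > (count + -2))): true | limit := 4 | shift := 0 | iter pos=-2: | shift := 0 | iter pos=-1: | shift := 0 | iter pos=0: | shift := 0 | iter pos=1: | shift := 0 | iter pos=2: | shift := 0 | iter pos=3: | shift := 0 | result -2. Both give -2.
Every one of the 256 inputs gives matching results.
verdict: equivalent


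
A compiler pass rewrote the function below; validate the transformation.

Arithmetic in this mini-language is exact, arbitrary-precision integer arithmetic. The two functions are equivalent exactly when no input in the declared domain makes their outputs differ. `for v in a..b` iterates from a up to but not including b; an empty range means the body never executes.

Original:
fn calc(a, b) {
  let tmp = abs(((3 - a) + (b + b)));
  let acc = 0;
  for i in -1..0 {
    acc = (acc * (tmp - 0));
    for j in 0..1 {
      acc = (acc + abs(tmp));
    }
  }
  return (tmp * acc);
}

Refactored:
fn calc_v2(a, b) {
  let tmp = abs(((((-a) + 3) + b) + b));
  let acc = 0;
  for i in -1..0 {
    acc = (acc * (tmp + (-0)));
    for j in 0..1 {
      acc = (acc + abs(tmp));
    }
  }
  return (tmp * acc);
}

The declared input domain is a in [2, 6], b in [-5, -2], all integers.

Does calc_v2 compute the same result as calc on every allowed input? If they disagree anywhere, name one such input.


Differences: arithmetic usage differs — yet all 20 inputs agree.
verdict: equivalent


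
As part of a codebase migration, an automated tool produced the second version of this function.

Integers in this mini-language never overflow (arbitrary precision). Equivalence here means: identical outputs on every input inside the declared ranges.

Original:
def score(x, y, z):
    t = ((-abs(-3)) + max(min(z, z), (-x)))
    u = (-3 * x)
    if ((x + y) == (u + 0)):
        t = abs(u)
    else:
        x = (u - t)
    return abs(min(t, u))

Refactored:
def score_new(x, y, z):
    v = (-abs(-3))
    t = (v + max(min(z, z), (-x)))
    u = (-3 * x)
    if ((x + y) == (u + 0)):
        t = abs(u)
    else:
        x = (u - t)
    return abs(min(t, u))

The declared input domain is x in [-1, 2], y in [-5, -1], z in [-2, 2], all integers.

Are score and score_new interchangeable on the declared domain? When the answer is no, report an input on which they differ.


The two are interchangeable: local variable names differ, and statement counts differ, and every declared input agrees.
One worked example (x=1, y=-4, z=0) — score: t := -3 | u := -3 | ((x + y) == (u + 0)): true | t := 3 | result 3; score_new: v := -3 | t := -3 | u := -3 | ((x + y) == (u + 0)): true | t := 3 | result 3; agreement on 3.
Sweeping the whole domain (100 inputs) finds no disagreement.
verdict: equivalent


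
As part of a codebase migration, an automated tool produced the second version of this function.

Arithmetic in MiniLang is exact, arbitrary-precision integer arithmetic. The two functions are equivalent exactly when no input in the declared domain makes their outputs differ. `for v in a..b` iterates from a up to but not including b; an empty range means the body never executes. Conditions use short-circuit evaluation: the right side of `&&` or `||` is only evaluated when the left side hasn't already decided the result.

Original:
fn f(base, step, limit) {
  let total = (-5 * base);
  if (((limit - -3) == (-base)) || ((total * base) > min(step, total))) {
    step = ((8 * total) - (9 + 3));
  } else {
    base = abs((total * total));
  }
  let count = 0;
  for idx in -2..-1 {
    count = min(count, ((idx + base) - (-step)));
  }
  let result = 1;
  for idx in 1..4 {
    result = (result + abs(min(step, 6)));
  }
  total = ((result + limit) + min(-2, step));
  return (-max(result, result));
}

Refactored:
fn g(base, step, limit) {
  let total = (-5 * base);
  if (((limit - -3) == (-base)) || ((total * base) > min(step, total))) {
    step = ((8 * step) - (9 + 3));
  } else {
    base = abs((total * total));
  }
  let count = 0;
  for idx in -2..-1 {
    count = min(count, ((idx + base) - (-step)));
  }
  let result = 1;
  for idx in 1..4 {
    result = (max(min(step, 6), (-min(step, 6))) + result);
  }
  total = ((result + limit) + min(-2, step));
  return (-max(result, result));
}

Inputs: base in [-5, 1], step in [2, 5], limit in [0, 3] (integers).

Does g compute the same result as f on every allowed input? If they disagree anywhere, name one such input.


Input base=-5, step=2, limit=2: -19 from f versus -13 from g.
verdict: not equivalent; witness: base=-5, step=2, limit=2


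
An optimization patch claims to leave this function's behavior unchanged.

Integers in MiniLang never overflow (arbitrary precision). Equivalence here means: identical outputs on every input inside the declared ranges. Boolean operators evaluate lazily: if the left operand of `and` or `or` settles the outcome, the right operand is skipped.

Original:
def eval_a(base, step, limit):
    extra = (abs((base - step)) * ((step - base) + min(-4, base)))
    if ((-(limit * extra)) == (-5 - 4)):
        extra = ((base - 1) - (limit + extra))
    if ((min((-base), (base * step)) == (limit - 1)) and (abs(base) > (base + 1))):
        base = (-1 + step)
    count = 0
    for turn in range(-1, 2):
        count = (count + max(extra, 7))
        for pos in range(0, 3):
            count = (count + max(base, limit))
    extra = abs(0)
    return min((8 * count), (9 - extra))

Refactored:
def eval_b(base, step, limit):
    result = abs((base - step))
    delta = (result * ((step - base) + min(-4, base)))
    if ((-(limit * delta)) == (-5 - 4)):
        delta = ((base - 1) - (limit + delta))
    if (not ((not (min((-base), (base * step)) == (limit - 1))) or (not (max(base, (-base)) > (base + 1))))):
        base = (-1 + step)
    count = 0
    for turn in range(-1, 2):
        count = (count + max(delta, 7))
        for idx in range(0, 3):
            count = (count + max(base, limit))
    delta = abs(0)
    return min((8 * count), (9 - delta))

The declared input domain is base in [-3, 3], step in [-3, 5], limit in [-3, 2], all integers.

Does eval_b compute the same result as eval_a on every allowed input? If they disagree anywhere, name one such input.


Changes here: boolean connective usage differs, local variable names differ, statement counts differ, min/max/abs usage differs; the full 378-point sweep finds no disagreement.
verdict: equivalent


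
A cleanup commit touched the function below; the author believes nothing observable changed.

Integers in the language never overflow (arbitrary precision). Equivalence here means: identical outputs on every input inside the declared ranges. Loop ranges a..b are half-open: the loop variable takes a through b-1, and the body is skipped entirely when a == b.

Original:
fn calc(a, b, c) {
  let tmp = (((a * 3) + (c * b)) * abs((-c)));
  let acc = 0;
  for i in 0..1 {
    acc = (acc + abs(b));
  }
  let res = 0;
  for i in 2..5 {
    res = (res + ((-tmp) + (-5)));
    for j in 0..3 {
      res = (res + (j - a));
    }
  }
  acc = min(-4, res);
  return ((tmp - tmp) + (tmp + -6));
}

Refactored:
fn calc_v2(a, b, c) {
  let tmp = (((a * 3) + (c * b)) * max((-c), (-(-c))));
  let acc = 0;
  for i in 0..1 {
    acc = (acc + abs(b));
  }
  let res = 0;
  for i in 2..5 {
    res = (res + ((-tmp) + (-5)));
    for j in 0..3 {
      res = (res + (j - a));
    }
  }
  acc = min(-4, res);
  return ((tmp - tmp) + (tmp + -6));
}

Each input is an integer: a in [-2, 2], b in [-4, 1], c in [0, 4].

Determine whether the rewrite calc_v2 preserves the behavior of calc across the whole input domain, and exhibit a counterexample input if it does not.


Comparing the listings, the differences include: min/max/abs usage differs.
Spot check at a=-2, b=-1, c=4 — calc: tmp = -40; acc = 0; [i=0]; acc = 1; res = 0; [i=2]; res = 35; [j=0]; res = 37; [j=1]; res = 40; [j=2]; res = 44; [i=3]; res = 79; [j=0]; res = 81; [j=1]; res = 84; [j=2]; res = 88; [i=4]; res = 123; [j=0]; res = 125; [j=1]; res = 128; [j=2]; res = 132; acc = -4; return -46. calc_v2: tmp = -40; acc = 0; [i=0]; acc = 1; res = 0; [i=2]; res = 35; [j=0]; res = 37; [j=1]; res = 40; [j=2]; res = 44; [i=3]; res = 79; [j=0]; res = 81; [j=1]; res = 84; [j=2]; res = 88; [i=4]; res = 123; [j=0]; res = 125; [j=1]; res = 128; [j=2]; res = 132; acc = -4; return -46. Both give -46.
An exhaustive pass over the 150 declared inputs shows identical outputs.
verdict: equivalent


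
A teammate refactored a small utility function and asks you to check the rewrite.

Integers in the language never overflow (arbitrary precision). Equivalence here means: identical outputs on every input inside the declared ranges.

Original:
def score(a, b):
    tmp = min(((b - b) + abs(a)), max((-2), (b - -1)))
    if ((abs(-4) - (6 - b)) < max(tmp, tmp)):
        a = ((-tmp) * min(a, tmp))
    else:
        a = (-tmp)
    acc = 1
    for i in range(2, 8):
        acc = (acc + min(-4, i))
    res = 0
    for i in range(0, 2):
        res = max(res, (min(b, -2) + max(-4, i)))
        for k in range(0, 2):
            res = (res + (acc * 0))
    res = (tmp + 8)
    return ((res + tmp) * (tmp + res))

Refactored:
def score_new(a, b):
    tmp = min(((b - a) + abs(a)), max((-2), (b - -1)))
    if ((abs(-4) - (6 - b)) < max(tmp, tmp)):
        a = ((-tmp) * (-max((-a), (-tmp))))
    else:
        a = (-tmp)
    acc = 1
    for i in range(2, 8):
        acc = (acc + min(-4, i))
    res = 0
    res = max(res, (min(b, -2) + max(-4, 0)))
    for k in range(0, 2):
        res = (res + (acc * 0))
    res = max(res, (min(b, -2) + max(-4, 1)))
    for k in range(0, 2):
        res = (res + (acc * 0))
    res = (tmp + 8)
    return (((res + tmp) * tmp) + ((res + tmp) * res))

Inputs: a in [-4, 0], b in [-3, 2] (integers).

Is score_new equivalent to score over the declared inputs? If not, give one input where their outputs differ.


On input a=-2, b=2, score returns 144 while score_new returns 196.
verdict: not equivalent; witness: a=-2, b=2


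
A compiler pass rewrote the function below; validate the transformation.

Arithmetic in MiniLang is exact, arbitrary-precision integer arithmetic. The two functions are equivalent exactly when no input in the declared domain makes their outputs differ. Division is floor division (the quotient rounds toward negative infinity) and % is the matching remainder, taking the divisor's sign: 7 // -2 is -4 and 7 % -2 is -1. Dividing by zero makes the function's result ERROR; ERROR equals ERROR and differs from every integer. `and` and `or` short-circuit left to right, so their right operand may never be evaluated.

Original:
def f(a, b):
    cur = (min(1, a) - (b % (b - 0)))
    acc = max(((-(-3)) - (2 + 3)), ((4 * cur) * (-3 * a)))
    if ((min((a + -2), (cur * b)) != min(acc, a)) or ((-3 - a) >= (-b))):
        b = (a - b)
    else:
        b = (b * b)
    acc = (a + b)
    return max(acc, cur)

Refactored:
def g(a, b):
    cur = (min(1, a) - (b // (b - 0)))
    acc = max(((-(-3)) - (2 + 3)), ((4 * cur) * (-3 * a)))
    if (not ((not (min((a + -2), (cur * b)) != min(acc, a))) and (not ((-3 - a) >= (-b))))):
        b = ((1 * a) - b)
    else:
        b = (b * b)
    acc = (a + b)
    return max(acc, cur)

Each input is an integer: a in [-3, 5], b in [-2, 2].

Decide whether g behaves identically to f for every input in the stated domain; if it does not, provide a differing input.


Not equivalent: a=-3, b=-2 separates them (-3 vs -4).
f: cur = -3; acc = -2; ((min((a + -2), (cur * b)) != min(acc, a)) or ((-3 - a) >= (-b))) -> true; b = -1; acc = -4; return -3
g: cur = -4; acc = -2; (not ((not (min((a + -2), (cur * b)) != min(acc, a))) and (not ((-3 - a) >= (-b))))) -> true; b = -1; acc = -4; return -4
verdict: not equivalent; witness: a=-3, b=-2


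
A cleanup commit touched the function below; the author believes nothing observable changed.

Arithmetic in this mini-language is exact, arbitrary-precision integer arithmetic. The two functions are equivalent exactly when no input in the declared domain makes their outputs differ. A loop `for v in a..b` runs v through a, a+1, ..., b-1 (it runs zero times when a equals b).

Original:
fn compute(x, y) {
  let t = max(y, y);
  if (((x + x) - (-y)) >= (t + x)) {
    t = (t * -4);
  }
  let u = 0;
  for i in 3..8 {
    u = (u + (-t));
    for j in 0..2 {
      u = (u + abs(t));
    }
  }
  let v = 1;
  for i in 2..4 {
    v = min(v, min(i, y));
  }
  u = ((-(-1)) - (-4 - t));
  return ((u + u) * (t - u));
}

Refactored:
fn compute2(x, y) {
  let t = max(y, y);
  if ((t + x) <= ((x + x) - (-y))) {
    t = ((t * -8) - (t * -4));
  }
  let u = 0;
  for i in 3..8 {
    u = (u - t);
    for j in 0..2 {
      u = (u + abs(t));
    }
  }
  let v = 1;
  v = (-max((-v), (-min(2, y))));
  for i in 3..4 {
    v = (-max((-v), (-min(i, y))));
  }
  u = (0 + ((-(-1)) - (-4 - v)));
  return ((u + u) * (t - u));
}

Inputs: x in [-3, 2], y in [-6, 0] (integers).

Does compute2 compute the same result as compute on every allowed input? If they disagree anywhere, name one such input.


Run the pair on x=0, y=-6.
compute: t becomes -6; next (((x + x) - (-y)) >= (t + x)) evaluates to true; next t becomes 24; next u becomes 0; next at i=3:; next u becomes -24; next at j=0:; next u becomes 0; next at j=1:; next u becomes 24; next at i=4:; next u becomes 0; next at j=0:; next u becomes 24; next at j=1:; next u becomes 48; next at i=5:; next u becomes 24; next at j=0:; next u becomes 48; next at j=1:; next u becomes 72; next at i=6:; next u becomes 48; next at j=0:; next u becomes 72; next at j=1:; next u becomes 96; next at i=7:; next u becomes 72; next at j=0:; next u becomes 96; next at j=1:; next u becomes 120; next v becomes 1; next at i=2:; next v becomes -6; next at i=3:; next v becomes -6; next u becomes 29; next final value -290
compute2: t becomes -6; next ((t + x) <= ((x + x) - (-y))) evaluates to true; next t becomes 24; next u becomes 0; next at i=3:; next u becomes -24; next at j=0:; next u becomes 0; next at j=1:; next u becomes 24; next at i=4:; next u becomes 0; next at j=0:; next u becomes 24; next at j=1:; next u becomes 48; next at i=5:; next u becomes 24; next at j=0:; next u becomes 48; next at j=1:; next u becomes 72; next at i=6:; next u becomes 48; next at j=0:; next u becomes 72; next at j=1:; next u becomes 96; next at i=7:; next u becomes 72; next at j=0:; next u becomes 96; next at j=1:; next u becomes 120; next v becomes 1; next v becomes -6; next at i=3:; next v becomes -6; next u becomes -1; next final value -50
-290 vs -50 — the two versions disagree here.
verdict: not equivalent; witness: x=0, y=-6


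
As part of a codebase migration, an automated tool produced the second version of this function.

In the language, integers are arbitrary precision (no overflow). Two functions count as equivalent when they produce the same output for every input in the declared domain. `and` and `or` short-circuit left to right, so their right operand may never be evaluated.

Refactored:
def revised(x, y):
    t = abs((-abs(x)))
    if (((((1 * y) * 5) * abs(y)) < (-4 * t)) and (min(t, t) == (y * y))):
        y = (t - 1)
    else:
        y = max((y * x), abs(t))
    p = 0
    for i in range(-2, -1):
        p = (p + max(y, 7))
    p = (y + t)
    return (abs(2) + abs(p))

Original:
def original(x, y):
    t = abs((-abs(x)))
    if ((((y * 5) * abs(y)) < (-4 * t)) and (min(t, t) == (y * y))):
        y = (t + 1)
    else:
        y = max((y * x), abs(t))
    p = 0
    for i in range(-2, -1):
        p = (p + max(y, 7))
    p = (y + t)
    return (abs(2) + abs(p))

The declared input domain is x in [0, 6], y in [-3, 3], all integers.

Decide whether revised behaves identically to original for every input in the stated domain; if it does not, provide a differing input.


Evaluate both at x=1, y=-1.
original: t = 1; ((((y * 5) * abs(y)) < (-4 * t)) and (min(t, t) == (y * y))) -> true; y = 2; p = 0; [i=-2]; p = 7; p = 3; return 5
revised: t = 1; (((((1 * y) * 5) * abs(y)) < (-4 * t)) and (min(t, t) == (y * y))) -> true; y = 0; p = 0; [i=-2]; p = 7; p = 1; return 3
5 vs 3 — the two versions disagree here.
verdict: not equivalent; witness: x=1, y=-1


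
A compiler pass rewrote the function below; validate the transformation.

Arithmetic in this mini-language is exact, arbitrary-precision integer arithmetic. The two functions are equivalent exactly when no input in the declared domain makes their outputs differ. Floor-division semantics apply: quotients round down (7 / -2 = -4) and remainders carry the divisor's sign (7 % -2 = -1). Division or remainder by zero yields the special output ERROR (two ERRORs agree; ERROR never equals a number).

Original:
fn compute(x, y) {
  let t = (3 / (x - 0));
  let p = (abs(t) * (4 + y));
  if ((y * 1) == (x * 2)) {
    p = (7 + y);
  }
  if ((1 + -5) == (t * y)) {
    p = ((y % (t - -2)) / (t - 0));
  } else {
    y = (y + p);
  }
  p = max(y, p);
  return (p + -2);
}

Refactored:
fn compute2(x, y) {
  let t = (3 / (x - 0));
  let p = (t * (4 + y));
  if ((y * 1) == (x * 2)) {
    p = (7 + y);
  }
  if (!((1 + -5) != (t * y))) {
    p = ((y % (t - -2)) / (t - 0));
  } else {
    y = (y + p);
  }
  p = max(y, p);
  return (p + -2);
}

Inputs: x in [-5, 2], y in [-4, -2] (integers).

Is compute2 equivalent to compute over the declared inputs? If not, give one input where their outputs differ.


These are not equivalent — on x=-5, y=-3 the outputs split (-1 vs -3).
compute: t=-1, then p=1, then ((y * 1) == (x * 2)) is false, then ((1 + -5) == (t * y)) is false, then y=-2, then p=1, then returns -1
compute2: t=-1, then p=-1, then ((y * 1) == (x * 2)) is false, then (!((1 + -5) != (t * y))) is false, then y=-4, then p=-1, then returns -3
verdict: not equivalent; witness: x=-5, y=-3
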